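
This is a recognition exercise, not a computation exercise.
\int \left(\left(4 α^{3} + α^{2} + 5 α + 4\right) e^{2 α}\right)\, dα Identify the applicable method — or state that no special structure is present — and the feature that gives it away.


Technique: integration by parts — the integrand splits as 4 α^{3} + α^{2} + 5 α + 4 times e^{2 α} — repeatedly differentiating the polynomial part kills it, which is the parts ladder.


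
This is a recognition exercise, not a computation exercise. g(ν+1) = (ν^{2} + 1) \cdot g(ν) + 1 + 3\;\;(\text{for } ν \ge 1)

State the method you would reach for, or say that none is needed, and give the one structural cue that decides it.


Diagnosis: a summation factor — normalize by the running product of ν^{2} + 1: the left side becomes a difference, and differences sum.


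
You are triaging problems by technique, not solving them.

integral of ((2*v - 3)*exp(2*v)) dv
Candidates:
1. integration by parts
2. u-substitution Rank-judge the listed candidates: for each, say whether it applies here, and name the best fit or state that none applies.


Method: integration by parts — a polynomial 2*v - 3 against the kernel exp(2*v) is the signature bounded-ladder case for integration by parts.
- integration by parts: yes, a natural case for it.
- u-substitution — no subexpression of the integrand serves as a whole-integral substitution inner — individual terms may offer their own, but none carries its derivative as a factor of the full integrand; a working change of variable would have to be constructed from outside the expression.


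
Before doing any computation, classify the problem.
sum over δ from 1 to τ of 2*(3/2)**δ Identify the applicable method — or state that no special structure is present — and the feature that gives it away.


Verdict: the geometric series formula — consecutive terms stand in a fixed index-free ratio — the geometric sum formula closes it.


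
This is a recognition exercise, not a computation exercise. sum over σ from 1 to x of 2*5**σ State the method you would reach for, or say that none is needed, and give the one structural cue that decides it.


Diagnosis: the geometric series formula — each summand is the previous one scaled by 5; that constant multiplier is itself the geometric structure.


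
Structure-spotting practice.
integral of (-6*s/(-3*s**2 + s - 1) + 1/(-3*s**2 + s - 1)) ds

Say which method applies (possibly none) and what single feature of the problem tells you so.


Best approach: u-substitution — everything non-trivial happens through the inner expression -3*s**2 + s - 1, and its derivative accounts for the remaining factor up to a constant, so set u = -3*s**2 + s - 1.


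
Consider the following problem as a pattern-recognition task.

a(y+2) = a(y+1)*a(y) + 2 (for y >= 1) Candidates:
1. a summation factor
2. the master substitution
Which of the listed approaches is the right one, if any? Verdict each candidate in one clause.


Method: no special technique — the new term depends nonlinearly on the old ones, which disqualifies every superposition-based technique.
- a summation factor: the recursion is nonlinear — outside the first-order linear family a summation factor addresses.
- the master substitution: no fixed divisor shrinks the index between calls.


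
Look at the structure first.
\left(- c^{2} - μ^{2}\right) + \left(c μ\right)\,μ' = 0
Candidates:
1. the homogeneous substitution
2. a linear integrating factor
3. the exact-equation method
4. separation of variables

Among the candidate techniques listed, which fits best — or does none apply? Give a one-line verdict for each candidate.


Technique: the homogeneous substitution — the slope's numerator and denominator share total degree; set v = μ/c and the equation drops to separable form. A Bernoulli substitution is a fair alternative on this equation directly; the homogeneous reading takes it as given.
- the homogeneous substitution — a fit — the right tool for this form.
- a linear integrating factor — the unknown enters nonlinearly (through a power, a denominator, or a transcendental function), which the linear integrating-factor recipe cannot absorb as-is — any repair would come from a preliminary substitution, not the factor.
- the exact-equation method — exactness fails on the nose — the mixed partials do not match.
- separation of variables — no division isolates the independent variable from the unknown.


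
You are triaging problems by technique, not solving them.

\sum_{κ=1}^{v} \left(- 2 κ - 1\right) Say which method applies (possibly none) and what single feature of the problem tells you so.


Method: no special technique — Faulhaber territory: sum each constant-multiple power of κ with its closed-form formula, no trick required.


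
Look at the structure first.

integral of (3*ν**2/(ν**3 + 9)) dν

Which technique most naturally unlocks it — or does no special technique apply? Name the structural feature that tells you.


Verdict: u-substitution — differentiating the inner expression ν**3 + 9 produces the factor 3*ν**2 up to a constant multiple, so substituting u = ν**3 + 9 reduces everything to a one-variable integral in u.


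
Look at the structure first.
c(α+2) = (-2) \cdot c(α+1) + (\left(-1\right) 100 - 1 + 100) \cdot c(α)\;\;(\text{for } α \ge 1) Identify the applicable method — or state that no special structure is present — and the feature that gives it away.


Method: the characteristic-root method — this is the constant-coefficient homogeneous case — the whole solution in α reduces to a polynomial's roots.


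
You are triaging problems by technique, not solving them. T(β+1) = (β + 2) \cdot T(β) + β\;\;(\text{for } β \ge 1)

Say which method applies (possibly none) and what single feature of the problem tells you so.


Technique: a summation factor — rescale the sequence by the product of the weights β + 2 so far — the recurrence collapses to a plain running sum.


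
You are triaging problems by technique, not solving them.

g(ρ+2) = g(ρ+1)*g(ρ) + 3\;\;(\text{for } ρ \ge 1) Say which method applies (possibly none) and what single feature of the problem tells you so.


Method: no special technique — the recurrence is nonlinear in the sequence terms; no linear-recurrence method fits it as written — one iterates or studies it directly.


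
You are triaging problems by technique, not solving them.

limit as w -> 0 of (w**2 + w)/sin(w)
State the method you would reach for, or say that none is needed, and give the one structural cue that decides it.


Method: l'Hôpital's rule (0/0) — the 0/0 form at 0 is the signature situation for l'Hôpital's rule. Known elementary limits would finish this too — the rule just bypasses the case analysis.


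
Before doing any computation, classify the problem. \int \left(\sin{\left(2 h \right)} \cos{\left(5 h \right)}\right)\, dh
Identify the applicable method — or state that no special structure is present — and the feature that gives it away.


Verdict: a trigonometric identity — two sinusoids at different rates multiply in \sin{\left(2 h \right)} \cos{\left(5 h \right)}; the product-to-sum identity uncouples them.


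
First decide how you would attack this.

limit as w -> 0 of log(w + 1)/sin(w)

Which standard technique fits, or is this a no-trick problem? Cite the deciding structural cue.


Verdict: l'Hôpital's rule (0/0) — substituting 0 gives 0 over 0; differentiate top and bottom once and re-evaluate. Known elementary limits would finish this too — the rule just bypasses the case analysis.


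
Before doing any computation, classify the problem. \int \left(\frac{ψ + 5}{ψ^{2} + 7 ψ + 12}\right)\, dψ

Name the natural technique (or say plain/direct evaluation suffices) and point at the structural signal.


Technique: partial fractions — the denominator ψ^{2} + 7 ψ + 12 factors, so the quotient decomposes into elementary partial fractions term by term.


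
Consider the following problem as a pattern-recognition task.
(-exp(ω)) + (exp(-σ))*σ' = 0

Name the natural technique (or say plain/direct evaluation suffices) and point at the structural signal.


Verdict: separation of variables — solved for the derivative, the right side splits multiplicatively into a function of each variable alone — divide and integrate each side. One could also solve this as an exact equation; with each coefficient in its own variable, separating is the same work with fewer steps.


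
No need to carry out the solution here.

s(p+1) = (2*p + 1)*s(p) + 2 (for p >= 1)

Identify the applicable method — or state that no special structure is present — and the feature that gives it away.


Diagnosis: a summation factor — because the multiplier 2*p + 1 is index-dependent, divide through by its running product and sum the resulting differences.


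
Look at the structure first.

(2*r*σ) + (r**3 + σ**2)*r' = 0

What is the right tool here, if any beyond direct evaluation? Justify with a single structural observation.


Diagnosis: the exact-equation method — because the two cross partials coincide, the form is conservative as written — recover its potential in (σ, r).


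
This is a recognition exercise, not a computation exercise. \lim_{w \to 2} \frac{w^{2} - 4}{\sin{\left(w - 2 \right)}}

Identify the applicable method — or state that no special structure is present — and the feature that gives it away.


Verdict: l'Hôpital's rule (0/0) — the 0/0 form at 2 is the signature situation for l'Hôpital's rule. A first-order expansion at the point is an equally standard path; the rule packages it.


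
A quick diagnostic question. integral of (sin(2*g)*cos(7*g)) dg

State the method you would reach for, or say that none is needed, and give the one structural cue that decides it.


Diagnosis: a trigonometric identity — the identity turns sin(2*g)*cos(7*g) into two lone cosines/sines, each trivially integrable.


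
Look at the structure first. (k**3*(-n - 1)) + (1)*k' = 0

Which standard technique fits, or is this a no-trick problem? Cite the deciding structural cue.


Verdict: separation of variables — solved for the derivative, the right side splits multiplicatively into a function of each variable alone — divide and integrate each side.


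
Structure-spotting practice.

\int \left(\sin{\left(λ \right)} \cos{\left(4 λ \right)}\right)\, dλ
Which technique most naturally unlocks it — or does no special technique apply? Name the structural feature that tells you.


Diagnosis: a trigonometric identity — apply product-to-sum to \sin{\left(λ \right)} \cos{\left(4 λ \right)}: two clean single-angle terms replace one awkward product.


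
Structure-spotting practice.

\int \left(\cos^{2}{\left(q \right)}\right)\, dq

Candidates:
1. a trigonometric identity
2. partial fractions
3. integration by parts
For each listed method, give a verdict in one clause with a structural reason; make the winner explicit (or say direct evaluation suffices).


Technique: a trigonometric identity — an even power like \cos^{2}{\left(q \right)} flattens under the half-angle identity into first-degree cosines you can integrate directly.
- a trigonometric identity — applicable, and directly so.
- partial fractions — the expression is not a ratio of polynomials that decomposes further.
- integration by parts — not the natural route: no polynomial-kernel product appears — a recursive parts reduction of the trigonometric product exists, but the identity rewrite is direct.


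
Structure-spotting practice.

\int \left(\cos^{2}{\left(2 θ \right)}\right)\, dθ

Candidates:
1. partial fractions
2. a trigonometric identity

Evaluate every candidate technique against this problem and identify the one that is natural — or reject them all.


Technique: a trigonometric identity — the even exponent on \cos^{2}{\left(2 θ \right)} signals one move: rewrite via cos of the doubled angle.
- partial fractions — the expression is not a ratio of polynomials that decomposes further.
- a trigonometric identity — applicable, and directly so.


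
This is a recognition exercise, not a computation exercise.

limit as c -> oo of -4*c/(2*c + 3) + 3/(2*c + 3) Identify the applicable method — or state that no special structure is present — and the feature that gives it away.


Diagnosis: dominant-term comparison — at large c only the top-degree terms survive; compare the leading terms and the limit falls out. Differentiating the expression as a single quotient would eventually settle it as well; matching dominant growth settles it immediately.


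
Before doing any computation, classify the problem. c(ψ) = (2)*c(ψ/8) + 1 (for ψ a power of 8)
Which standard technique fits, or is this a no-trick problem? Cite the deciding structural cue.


Verdict: the master substitution — index division is the fingerprint: ψ/8 in the recursive call means substitute ψ = 8^m.


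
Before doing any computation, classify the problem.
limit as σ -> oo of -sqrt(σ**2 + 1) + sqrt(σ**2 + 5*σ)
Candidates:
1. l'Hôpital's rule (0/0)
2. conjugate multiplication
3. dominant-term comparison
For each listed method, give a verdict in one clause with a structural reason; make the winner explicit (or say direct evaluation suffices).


Best approach: conjugate multiplication — an infinity-minus-infinity difference with a surviving radical — multiply by the conjugate to cancel the divergence.
- l'Hôpital's rule (0/0): substitution produces ∞ − ∞ rather than a vanishing quotient; the rule needs a 0/0 ratio to act on.
- conjugate multiplication: yes — fits the structure here.
- dominant-term comparison — no dominant-degree comparison decides it.


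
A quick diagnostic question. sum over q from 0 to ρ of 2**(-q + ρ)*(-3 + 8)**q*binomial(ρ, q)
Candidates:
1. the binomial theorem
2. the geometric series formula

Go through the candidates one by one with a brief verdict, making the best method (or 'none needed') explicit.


Verdict: the binomial theorem — the binomial coefficients weight matched powers of (-3 + 8) and 2, which is exactly the expansion of a binomial power.
- the binomial theorem — a fit — the right tool for this form.
- the geometric series formula: the term-to-term ratio changes with the index, so the geometric formula cannot close it.


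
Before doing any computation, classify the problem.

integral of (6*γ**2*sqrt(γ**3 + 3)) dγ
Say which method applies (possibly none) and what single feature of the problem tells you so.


Method: u-substitution — differentiating the inner expression γ**3 + 3 produces the factor 6*γ**2 up to a constant multiple, so substituting u = γ**3 + 3 reduces everything to a one-variable integral in u.


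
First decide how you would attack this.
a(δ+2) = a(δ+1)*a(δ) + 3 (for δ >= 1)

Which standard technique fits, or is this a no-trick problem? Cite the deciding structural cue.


Verdict: no special technique — the map from one term to the next is curved, not linear, so linear closed-form machinery does not attach.


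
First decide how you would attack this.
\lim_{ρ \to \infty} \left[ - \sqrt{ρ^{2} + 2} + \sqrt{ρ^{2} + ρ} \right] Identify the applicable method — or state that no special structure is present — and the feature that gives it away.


Best approach: conjugate multiplication — infinity minus infinity with a radical in play — multiply by the conjugate so the divergences of \sqrt{ρ^{2} + ρ} and \sqrt{ρ^{2} + 2} annihilate.


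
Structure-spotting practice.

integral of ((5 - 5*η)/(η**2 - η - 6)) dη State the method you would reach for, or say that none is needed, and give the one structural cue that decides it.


Technique: partial fractions — rational integrand, reducible denominator η**2 - η - 6: decompose first, integrate second.


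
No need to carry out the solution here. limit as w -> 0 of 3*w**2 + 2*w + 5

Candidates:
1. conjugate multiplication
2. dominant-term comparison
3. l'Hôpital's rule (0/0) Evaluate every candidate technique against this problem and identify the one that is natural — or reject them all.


Diagnosis: no special technique — no denominator vanishes and nothing blows up at 0: direct substitution is the whole computation.
- conjugate multiplication: there are no radicals in tension whose conjugate would simplify matters.
- dominant-term comparison: no dominant power emerges to decide the limit by degree comparison.
- l'Hôpital's rule (0/0) — substituting the point gives a finite value outright — there is no indeterminate clash to repair.


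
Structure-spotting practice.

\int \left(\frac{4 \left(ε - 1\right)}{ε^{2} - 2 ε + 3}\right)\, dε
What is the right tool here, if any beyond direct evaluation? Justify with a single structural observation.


Method: u-substitution — structure check: outer function, inner expression ε^{2} - 2 ε + 3, inner derivative as a factor — the classic u = ε^{2} - 2 ε + 3 pattern.


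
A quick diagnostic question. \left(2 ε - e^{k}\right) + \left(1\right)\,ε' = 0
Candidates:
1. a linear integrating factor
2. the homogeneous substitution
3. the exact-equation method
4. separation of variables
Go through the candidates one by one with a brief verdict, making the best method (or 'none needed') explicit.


Verdict: a linear integrating factor — linear in the unknown with genuine forcing: multiply through by the exponential of the integrated coefficient and the left side closes into one derivative.
- a linear integrating factor — applies; the problem has the shape this method handles.
- the homogeneous substitution: the ratio substitution does not collapse this equation.
- the exact-equation method — exactness fails on the nose — the mixed partials do not match.
- separation of variables — no algebra isolates the independent variable on one side and the unknown on the other.


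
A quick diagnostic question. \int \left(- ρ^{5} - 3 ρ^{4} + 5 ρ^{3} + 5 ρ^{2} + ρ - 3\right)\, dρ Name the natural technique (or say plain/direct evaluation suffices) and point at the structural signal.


Verdict: no special technique — the integrand is a sum of constant multiples of powers of ρ — integrate term by term.


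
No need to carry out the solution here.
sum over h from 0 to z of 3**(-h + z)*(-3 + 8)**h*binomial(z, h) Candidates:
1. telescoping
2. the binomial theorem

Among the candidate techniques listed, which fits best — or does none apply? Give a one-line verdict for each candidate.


Method: the binomial theorem — the summand is term h of a binomial expansion in (-3 + 8) and 3; the whole sum is a single power.
- telescoping — the summand is not presented as a shifted difference — a telescoping rewrite may exist, but the displayed structure does not offer one.
- the binomial theorem: yes — fits the structure here.


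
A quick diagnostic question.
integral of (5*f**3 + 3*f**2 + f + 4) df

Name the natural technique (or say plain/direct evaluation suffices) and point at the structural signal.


Technique: no special technique — scan for structure and find none: constant multiples of powers of f, integrate directly.


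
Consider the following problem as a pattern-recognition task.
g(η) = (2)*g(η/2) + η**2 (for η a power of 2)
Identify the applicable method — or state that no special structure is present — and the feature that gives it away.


Best approach: the master substitution — the argument shrinks by the factor 2, so measure the index on a logarithmic scale and the recursion becomes a shift.


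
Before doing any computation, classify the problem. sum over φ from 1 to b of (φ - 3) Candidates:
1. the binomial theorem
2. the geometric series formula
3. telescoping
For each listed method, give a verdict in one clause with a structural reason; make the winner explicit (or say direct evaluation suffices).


Verdict: no special technique — Faulhaber territory: sum each constant-multiple power of φ with its closed-form formula, no trick required.
- the binomial theorem: the summand does not match any term pattern of an expanded binomial power.
- the geometric series formula — the term-to-term ratio drifts with the index — the one thing the geometric formula cannot absorb.
- telescoping — as presented, consecutive terms share no shifted copy to cancel against — no rewrite is on display to change that.


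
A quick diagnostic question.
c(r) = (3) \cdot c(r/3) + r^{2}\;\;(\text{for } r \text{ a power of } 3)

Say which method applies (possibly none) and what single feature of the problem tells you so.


Method: the master substitution — treat m = log base 3 of r as the new clock: one recursion step advances m by one while r scales by 3.


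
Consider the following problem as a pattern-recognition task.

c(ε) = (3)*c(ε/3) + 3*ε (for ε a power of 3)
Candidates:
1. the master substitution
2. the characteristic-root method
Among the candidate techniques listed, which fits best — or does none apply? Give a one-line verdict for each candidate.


Diagnosis: the master substitution — the call at ε/3 makes this multiplicative recursion; the master-style substitution converts it to additive.
- the master substitution — applicable, and directly so.
- the characteristic-root method — the recursion divides its index rather than shifting it — outside the constant-shift family the root method covers.


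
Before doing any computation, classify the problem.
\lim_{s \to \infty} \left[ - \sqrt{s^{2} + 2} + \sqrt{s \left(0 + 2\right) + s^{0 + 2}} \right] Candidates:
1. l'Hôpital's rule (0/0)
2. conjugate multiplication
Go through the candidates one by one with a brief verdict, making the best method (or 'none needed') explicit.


Method: conjugate multiplication — an infinity-minus-infinity difference with a surviving radical — multiply by the conjugate to cancel the divergence.
- l'Hôpital's rule (0/0): the expression is a difference driving to ∞ − ∞, not a 0/0 quotient — there is no ratio for the rule to differentiate.
- conjugate multiplication — applies; the problem has the shape this method handles.


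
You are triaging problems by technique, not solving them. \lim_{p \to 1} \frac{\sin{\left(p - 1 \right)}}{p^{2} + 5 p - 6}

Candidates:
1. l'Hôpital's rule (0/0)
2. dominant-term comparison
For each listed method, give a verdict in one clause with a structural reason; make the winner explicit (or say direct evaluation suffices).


Method: l'Hôpital's rule (0/0) — the 0/0 form at 1 is the signature situation for l'Hôpital's rule. A first-order expansion at the point is an equally standard path; the rule packages it.
- l'Hôpital's rule (0/0): yes — fits the structure here.
- dominant-term comparison — no ranking of term growth rates resolves the limit here.


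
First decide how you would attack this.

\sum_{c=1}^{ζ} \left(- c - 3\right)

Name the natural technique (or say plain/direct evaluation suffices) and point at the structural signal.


Verdict: no special technique — no ratio, no shift structure, no binomial pattern: sum the constant-multiple powers of c with known formulas.


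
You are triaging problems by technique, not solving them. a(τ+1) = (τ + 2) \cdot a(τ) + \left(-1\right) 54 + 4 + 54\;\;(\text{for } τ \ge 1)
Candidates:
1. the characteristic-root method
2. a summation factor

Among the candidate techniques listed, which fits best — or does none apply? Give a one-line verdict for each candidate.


Verdict: a summation factor — one step of memory with a weight τ + 2 that changes as the index grows — the summation-factor construction is built for this.
- the characteristic-root method: the coefficients vary with the index, breaking the constant-coefficient structure the method needs.
- a summation factor: yes, a natural case for it.


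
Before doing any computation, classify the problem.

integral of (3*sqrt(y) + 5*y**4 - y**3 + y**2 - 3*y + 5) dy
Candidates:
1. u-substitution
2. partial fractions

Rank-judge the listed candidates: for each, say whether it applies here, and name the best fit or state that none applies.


Technique: no special technique — scan for structure and find none: constant multiples of powers of y, integrate directly.
- u-substitution: no subexpression of the integrand serves as a whole-integral substitution inner — individual terms may offer their own, but none carries its derivative as a factor of the full integrand; a working change of variable would have to be constructed from outside the expression.
- partial fractions: there is no rational-function structure to decompose.


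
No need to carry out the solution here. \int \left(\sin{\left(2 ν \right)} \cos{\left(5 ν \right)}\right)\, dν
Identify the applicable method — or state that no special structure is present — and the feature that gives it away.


Best approach: a trigonometric identity — the identity turns \sin{\left(2 ν \right)} \cos{\left(5 ν \right)} into two lone cosines/sines, each trivially integrable.


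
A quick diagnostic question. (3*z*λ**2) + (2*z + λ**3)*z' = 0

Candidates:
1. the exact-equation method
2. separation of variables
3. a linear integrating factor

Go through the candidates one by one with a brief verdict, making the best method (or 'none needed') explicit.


Method: the exact-equation method — check exactness first: here it holds (3*z*λ**2, 2*z + λ**3 have matching cross partials), so no integrating factor is needed.
- the exact-equation method: yes — fits the structure here.
- separation of variables: no division isolates the independent variable from the unknown.
- a linear integrating factor: a nonlinear term in the unknown puts this outside the integrating-factor template.


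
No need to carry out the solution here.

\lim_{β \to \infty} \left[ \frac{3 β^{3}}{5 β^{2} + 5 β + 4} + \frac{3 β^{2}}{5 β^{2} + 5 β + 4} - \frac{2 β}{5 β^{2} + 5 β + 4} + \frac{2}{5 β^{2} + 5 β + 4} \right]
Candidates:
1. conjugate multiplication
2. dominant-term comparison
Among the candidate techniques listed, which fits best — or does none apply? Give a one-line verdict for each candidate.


Best approach: dominant-term comparison — at large β only the top-degree terms survive; compare the leading terms and the limit falls out.
- conjugate multiplication: the conjugate move applies to radical differences, which this is not.
- dominant-term comparison: a fit — the right tool for this form.


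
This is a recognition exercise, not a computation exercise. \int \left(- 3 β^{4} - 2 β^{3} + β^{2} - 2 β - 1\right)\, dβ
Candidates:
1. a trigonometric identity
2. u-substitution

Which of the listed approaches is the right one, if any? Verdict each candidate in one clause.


Method: no special technique — every term is a constant multiple of a power of β; term-wise power-rule integration needs no preliminary transformation.
- a trigonometric identity — no sine or cosine appears, so there is nothing for a trigonometric identity to act on.
- u-substitution — no substitution does more than relabel what direct integration already handles.


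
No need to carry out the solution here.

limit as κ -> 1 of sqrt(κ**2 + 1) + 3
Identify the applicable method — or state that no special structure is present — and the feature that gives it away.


Best approach: no special technique — no denominator vanishes and nothing blows up at 1: direct substitution is the whole computation.


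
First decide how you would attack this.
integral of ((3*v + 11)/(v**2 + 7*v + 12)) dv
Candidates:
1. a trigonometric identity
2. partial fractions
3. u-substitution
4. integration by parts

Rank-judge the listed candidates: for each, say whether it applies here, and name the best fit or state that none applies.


Best approach: partial fractions — a proper rational integrand whose denominator splits into simpler factors — decompose into partial fractions first.
- a trigonometric identity: with no trigonometric functions present, identity rewriting has no target.
- partial fractions — applicable, and directly so.
- u-substitution — no subexpression of the integrand pairs with its own derivative as a factor — individual terms may offer their own substitutions, but any change of variable covering the whole integral would have to be constructed from outside the expression.
- integration by parts — there is no nonconstant-polynomial-times-kernel split with an exp, sine, cosine (degree-1 argument), or logarithm partner.


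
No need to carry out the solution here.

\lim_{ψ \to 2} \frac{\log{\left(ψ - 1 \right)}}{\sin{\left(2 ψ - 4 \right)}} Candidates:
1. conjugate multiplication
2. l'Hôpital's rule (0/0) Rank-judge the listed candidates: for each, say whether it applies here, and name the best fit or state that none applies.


Diagnosis: l'Hôpital's rule (0/0) — the 0/0 form at 2 is the signature situation for l'Hôpital's rule. A first-order expansion at the point is an equally standard path; the rule packages it.
- conjugate multiplication: rationalization has no target — no divergent radical difference appears.
- l'Hôpital's rule (0/0) — applicable, and directly so.


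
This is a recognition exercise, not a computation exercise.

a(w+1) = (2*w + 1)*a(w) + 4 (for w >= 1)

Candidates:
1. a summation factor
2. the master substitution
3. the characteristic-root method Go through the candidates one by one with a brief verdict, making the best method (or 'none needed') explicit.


Best approach: a summation factor — the coefficient 2*w + 1 drifts with the index, so no fixed root exists; normalizing by the cumulative product telescopes it.
- a summation factor — applies; the problem has the shape this method handles.
- the master substitution — this is shift-type recursion, outside the divide-and-conquer template.
- the characteristic-root method: the coefficients change with the index, which the root method cannot absorb.


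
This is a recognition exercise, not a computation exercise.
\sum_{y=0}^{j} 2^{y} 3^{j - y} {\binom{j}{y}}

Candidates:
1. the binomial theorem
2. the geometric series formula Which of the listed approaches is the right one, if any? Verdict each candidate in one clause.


Best approach: the binomial theorem — the binomial coefficients weight matched powers of 2 and 3, which is exactly the expansion of a binomial power.
- the binomial theorem: applies; the problem has the shape this method handles.
- the geometric series formula — the ratio of consecutive terms depends on the index.


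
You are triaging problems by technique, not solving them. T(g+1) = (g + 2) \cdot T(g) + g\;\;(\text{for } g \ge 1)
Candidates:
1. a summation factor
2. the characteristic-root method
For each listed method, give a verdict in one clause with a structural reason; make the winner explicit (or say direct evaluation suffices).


Method: a summation factor — first-order linear but the coefficient g + 2 moves with the index — divide by the cumulative product and telescope.
- a summation factor — a fit — the right tool for this form.
- the characteristic-root method: the coefficients vary with the index, breaking the constant-coefficient structure the method needs.


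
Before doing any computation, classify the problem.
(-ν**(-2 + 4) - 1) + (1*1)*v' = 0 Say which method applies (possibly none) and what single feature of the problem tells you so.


Diagnosis: no special technique — solved for the derivative, no v appears — this is antidifferentiation in ν wearing ODE clothing.


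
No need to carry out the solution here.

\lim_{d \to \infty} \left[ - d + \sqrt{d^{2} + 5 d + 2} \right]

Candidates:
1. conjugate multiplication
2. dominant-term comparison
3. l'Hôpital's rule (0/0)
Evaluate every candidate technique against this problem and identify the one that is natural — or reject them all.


Technique: conjugate multiplication — neither \sqrt{d^{2} + 5 d + 2} nor d converges alone, so rewrite their difference as a conjugate-rationalized quotient first.
- conjugate multiplication: applicable, and directly so.
- dominant-term comparison: this limit is not decided by comparing leading-term growth at infinity.
- l'Hôpital's rule (0/0) — no quotient structure at all: the clash is ∞ minus ∞, which rationalizing converts into a tractable ratio.


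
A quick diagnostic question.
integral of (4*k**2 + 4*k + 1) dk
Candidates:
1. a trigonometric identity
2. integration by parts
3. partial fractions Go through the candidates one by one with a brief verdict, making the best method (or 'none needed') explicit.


Verdict: no special technique — a term-by-term power-rule job in k; no substitution or rearrangement earns its keep here.
- a trigonometric identity — no sine or cosine appears, so there is nothing for a trigonometric identity to act on.
- integration by parts: splitting off a factor buys nothing — the integrand integrates directly without parts.
- partial fractions — there is no rational-function structure to decompose.


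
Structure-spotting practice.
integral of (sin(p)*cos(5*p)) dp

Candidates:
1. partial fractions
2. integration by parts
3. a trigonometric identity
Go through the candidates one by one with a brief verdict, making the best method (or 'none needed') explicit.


Diagnosis: a trigonometric identity — the product sin(p)*cos(5*p) converts to a sum of single-frequency sinusoids via the product-to-sum identity.
- partial fractions: there is no rational-function structure to decompose.
- integration by parts — not the fit here: there is no polynomial factor to ladder down — parts can still close the trigonometric product by recursion, though the identity rewrite is the direct route.
- a trigonometric identity: yes, a natural case for it.


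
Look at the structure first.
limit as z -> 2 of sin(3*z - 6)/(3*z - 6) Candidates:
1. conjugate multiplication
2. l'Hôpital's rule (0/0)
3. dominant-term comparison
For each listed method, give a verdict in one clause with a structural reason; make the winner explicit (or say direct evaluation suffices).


Verdict: l'Hôpital's rule (0/0) — substituting 2 gives 0 over 0; differentiate top and bottom once and re-evaluate. Expanding numerator and denominator to first order gives the same value — the rule automates exactly that.
- conjugate multiplication: there is no infinity-minus-infinity radical difference to rationalize.
- l'Hôpital's rule (0/0): yes — fits the structure here.
- dominant-term comparison: this limit is not decided by comparing polynomial growth at infinity.


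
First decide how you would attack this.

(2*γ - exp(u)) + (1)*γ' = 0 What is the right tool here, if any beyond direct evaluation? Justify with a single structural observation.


Technique: a linear integrating factor — γ enters only linearly with coefficient 2; multiply by exp of the integral of 2 and the left side becomes one derivative.


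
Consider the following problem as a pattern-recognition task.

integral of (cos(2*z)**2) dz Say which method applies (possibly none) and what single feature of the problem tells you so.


Method: a trigonometric identity — cos(2*z)**2 calls for power reduction: rewrite via double angles before any antiderivative is attempted.


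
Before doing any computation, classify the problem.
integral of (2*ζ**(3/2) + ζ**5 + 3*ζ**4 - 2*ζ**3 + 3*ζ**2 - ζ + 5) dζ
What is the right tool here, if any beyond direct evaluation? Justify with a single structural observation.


Verdict: no special technique — scan for structure and find none: constant multiples of powers of ζ, integrate directly.


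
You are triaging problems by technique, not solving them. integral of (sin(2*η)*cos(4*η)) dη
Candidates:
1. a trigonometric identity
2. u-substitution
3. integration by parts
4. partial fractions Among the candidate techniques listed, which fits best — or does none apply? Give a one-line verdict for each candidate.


Diagnosis: a trigonometric identity — the identity turns sin(2*η)*cos(4*η) into two lone cosines/sines, each trivially integrable.
- a trigonometric identity — yes, a natural case for it.
- u-substitution — no subexpression of the integrand pairs with its own derivative as a factor — individual terms may offer their own substitutions, but any change of variable covering the whole integral would have to be constructed from outside the expression.
- integration by parts — not the natural route: no polynomial-kernel product appears — a recursive parts reduction of the trigonometric product exists, but the identity rewrite is direct.
- partial fractions — there is no rational-function structure to decompose.


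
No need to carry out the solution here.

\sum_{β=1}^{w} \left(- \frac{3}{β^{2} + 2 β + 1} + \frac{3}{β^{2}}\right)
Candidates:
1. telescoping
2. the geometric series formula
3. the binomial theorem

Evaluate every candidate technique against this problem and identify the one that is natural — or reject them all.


Diagnosis: telescoping — difference-of-shifts structure (each term adds \frac{3}{β^{2}}, then subtracts its one-index-advanced value, which the following term adds back) leaves only the first and last pieces standing.
- telescoping: yes, a natural case for it.
- the geometric series formula — no single multiplier carries one term to the next throughout the sum.
- the binomial theorem — the terms lack the binomial-coefficient-weighted complementary-power pattern of an expansion.


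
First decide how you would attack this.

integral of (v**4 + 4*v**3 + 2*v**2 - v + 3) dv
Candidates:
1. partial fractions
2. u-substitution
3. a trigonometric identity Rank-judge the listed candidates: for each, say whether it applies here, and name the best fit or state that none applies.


Technique: no special technique — nothing composite, nothing rational, nothing trigonometric — each constant-multiple power of v integrates by the power rule alone.
- partial fractions: there is no rational-function structure to decompose.
- u-substitution — no substitution does more than relabel what direct integration already handles.
- a trigonometric identity — with no trigonometric functions present, identity rewriting has no target.


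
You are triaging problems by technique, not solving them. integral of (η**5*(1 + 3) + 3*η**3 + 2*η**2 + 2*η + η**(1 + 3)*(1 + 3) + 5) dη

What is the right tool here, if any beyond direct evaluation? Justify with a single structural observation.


Best approach: no special technique — the integrand is a sum of constant multiples of powers of η — integrate term by term.


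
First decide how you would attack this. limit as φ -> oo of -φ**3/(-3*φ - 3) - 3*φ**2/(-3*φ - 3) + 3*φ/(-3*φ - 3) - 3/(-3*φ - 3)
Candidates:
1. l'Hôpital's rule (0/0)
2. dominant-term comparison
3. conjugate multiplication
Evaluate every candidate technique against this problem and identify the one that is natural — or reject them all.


Diagnosis: dominant-term comparison — divide through by the highest power of φ; every lower-order term dies and the dominant terms decide the limit.
- l'Hôpital's rule (0/0) — no 0/0 form appears: written as one quotient, top and bottom both grow without bound, and the ratio is decided by their leading terms.
- dominant-term comparison — yes, a natural case for it.
- conjugate multiplication: no divergent radical difference is present for a conjugate pair to cancel.


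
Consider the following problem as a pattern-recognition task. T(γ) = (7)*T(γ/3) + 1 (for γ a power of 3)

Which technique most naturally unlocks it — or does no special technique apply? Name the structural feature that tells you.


Verdict: the master substitution — index division is the fingerprint: γ/3 in the recursive call means substitute γ = 3^m.


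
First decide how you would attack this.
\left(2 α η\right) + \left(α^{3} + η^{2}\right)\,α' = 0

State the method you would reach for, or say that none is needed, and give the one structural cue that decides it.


Verdict: the exact-equation method — d/dα of 2 α η equals d/dη of α^{3} + η^{2}: the form is a total differential of one potential — integrate it exactly.
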